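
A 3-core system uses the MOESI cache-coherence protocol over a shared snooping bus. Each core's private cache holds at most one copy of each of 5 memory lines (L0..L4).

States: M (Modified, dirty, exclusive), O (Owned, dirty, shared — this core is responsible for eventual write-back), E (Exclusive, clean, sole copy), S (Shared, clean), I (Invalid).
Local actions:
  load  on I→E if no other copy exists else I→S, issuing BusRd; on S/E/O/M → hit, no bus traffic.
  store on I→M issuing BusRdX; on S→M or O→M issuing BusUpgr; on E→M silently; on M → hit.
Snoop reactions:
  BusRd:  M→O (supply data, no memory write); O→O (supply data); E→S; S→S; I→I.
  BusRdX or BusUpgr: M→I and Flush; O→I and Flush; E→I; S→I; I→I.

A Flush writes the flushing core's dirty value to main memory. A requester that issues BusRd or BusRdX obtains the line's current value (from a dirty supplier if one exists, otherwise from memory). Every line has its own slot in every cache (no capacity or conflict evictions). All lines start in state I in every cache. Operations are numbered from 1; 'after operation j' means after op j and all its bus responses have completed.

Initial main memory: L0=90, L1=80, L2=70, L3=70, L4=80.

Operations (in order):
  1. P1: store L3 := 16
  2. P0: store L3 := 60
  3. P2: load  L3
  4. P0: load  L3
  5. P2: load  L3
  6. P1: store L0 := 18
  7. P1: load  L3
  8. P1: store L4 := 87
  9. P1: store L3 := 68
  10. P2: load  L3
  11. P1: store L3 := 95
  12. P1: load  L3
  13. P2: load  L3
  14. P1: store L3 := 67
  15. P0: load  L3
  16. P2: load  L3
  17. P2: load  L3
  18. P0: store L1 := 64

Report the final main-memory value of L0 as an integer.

[1] P1: store L3 := 16 | P0:I, P1:M(16), P2:I | bus: BusRdX
[2] P0: store L3 := 60 | P0:M(60), P1:I, P2:I | bus: BusRdX,Flush
[3] P2: load  L3 | P0:O(60), P1:I, P2:S(60) | bus: BusRd
[4] P0: load  L3 | P0:O(60), P1:I, P2:S(60) | bus: none
[5] P2: load  L3 | P0:O(60), P1:I, P2:S(60) | bus: none
[6] P1: store L0 := 18 | P0:I, P1:M(18), P2:I | bus: BusRdX
[7] P1: load  L3 | P0:O(60), P1:S(60), P2:S(60) | bus: BusRd
[8] P1: store L4 := 87 | P0:I, P1:M(87), P2:I | bus: BusRdX
[9] P1: store L3 := 68 | P0:I, P1:M(68), P2:I | bus: BusUpgr,Flush
[10] P2: load  L3 | P0:I, P1:O(68), P2:S(68) | bus: BusRd
[11] P1: store L3 := 95 | P0:I, P1:M(95), P2:I | bus: BusUpgr
[12] P1: load  L3 | P0:I, P1:M(95), P2:I | bus: none
[13] P2: load  L3 | P0:I, P1:O(95), P2:S(95) | bus: BusRd
[14] P1: store L3 := 67 | P0:I, P1:M(67), P2:I | bus: BusUpgr
[15] P0: load  L3 | P0:S(67), P1:O(67), P2:I | bus: BusRd
[16] P2: load  L3 | P0:S(67), P1:O(67), P2:S(67) | bus: BusRd
[17] P2: load  L3 | P0:S(67), P1:O(67), P2:S(67) | bus: none
[18] P0: store L1 := 64 | P0:M(64), P1:I, P2:I | bus: BusRdX

memory[L0] = 90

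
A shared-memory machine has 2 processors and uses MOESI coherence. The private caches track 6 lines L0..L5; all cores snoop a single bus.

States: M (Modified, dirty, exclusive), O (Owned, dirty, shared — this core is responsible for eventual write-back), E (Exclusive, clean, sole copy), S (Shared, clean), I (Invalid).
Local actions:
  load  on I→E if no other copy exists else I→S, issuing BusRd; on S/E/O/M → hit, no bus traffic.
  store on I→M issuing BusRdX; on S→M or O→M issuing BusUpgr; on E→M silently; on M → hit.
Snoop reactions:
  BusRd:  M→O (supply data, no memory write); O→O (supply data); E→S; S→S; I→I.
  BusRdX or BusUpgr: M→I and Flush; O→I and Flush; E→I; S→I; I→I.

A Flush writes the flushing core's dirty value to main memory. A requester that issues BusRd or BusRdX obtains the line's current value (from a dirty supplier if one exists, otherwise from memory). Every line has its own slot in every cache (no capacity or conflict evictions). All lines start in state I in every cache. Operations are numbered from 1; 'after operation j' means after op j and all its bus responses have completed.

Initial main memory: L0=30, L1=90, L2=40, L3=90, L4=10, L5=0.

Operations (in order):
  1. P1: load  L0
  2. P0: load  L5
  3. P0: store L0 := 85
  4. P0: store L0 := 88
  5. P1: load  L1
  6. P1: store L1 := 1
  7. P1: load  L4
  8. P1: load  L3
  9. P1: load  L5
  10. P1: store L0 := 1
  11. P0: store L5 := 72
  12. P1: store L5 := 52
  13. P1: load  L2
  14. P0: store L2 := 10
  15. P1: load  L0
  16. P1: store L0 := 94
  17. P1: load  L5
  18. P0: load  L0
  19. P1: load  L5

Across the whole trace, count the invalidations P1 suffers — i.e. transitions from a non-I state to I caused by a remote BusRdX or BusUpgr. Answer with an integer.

invalidations = 3

  op1 P1: load  L0 → I/E on L0; bus BusRd; mem=30
  op2 P0: load  L5 → E/I on L5; bus BusRd; mem=0
  op3 P0: store L0 := 85 → M/I on L0; bus BusRdX; mem=30
  op4 P0: store L0 := 88 → M/I on L0; bus (none); mem=30
  op5 P1: load  L1 → I/E on L1; bus BusRd; mem=90
  op6 P1: store L1 := 1 → I/M on L1; bus (none); mem=90
  op7 P1: load  L4 → I/E on L4; bus BusRd; mem=10
  op8 P1: load  L3 → I/E on L3; bus BusRd; mem=90
  op9 P1: load  L5 → S/S on L5; bus BusRd; mem=0
  op10 P1: store L0 := 1 → I/M on L0; bus BusRdX Flush; mem=88
  op11 P0: store L5 := 72 → M/I on L5; bus BusUpgr; mem=0
  op12 P1: store L5 := 52 → I/M on L5; bus BusRdX Flush; mem=72
  op13 P1: load  L2 → I/E on L2; bus BusRd; mem=40
  op14 P0: store L2 := 10 → M/I on L2; bus BusRdX; mem=40
  op15 P1: load  L0 → I/M on L0; bus (none); mem=88
  op16 P1: store L0 := 94 → I/M on L0; bus (none); mem=88
  op17 P1: load  L5 → I/M on L5; bus (none); mem=72
  op18 P0: load  L0 → S/O on L0; bus BusRd; mem=88
  op19 P1: load  L5 → I/M on L5; bus (none); mem=72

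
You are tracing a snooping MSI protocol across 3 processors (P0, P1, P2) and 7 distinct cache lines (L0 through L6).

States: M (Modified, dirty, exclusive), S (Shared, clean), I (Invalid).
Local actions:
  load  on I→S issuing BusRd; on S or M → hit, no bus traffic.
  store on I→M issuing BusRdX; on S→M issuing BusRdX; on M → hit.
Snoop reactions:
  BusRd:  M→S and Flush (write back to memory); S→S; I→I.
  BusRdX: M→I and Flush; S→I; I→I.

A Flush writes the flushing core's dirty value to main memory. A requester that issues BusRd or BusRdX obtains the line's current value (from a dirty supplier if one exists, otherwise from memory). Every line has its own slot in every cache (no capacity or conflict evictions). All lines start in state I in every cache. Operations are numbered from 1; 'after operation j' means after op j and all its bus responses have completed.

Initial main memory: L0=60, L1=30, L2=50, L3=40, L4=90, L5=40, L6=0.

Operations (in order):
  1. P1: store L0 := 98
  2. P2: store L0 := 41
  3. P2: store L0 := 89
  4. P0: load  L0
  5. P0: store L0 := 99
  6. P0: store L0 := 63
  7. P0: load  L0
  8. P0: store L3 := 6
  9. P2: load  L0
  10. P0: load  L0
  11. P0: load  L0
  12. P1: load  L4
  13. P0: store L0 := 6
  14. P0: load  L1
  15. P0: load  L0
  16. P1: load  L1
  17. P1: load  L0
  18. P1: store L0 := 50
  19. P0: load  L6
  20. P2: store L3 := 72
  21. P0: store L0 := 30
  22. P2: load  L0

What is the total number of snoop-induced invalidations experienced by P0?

[1] P1: store L0 := 98 | P0:I, P1:M(98), P2:I | bus: BusRdX
[2] P2: store L0 := 41 | P0:I, P1:I, P2:M(41) | bus: BusRdX,Flush
[3] P2: store L0 := 89 | P0:I, P1:I, P2:M(89) | bus: none
[4] P0: load  L0 | P0:S(89), P1:I, P2:S(89) | bus: BusRd,Flush
[5] P0: store L0 := 99 | P0:M(99), P1:I, P2:I | bus: BusRdX
[6] P0: store L0 := 63 | P0:M(63), P1:I, P2:I | bus: none
[7] P0: load  L0 | P0:M(63), P1:I, P2:I | bus: none
[8] P0: store L3 := 6 | P0:M(6), P1:I, P2:I | bus: BusRdX
[9] P2: load  L0 | P0:S(63), P1:I, P2:S(63) | bus: BusRd,Flush
[10] P0: load  L0 | P0:S(63), P1:I, P2:S(63) | bus: none
[11] P0: load  L0 | P0:S(63), P1:I, P2:S(63) | bus: none
[12] P1: load  L4 | P0:I, P1:S(90), P2:I | bus: BusRd
[13] P0: store L0 := 6 | P0:M(6), P1:I, P2:I | bus: BusRdX
[14] P0: load  L1 | P0:S(30), P1:I, P2:I | bus: BusRd
[15] P0: load  L0 | P0:M(6), P1:I, P2:I | bus: none
[16] P1: load  L1 | P0:S(30), P1:S(30), P2:I | bus: BusRd
[17] P1: load  L0 | P0:S(6), P1:S(6), P2:I | bus: BusRd,Flush
[18] P1: store L0 := 50 | P0:I, P1:M(50), P2:I | bus: BusRdX
[19] P0: load  L6 | P0:S(0), P1:I, P2:I | bus: BusRd
[20] P2: store L3 := 72 | P0:I, P1:I, P2:M(72) | bus: BusRdX,Flush
[21] P0: store L0 := 30 | P0:M(30), P1:I, P2:I | bus: BusRdX,Flush
[22] P2: load  L0 | P0:S(30), P1:I, P2:S(30) | bus: BusRd,Flush

invalidations = 2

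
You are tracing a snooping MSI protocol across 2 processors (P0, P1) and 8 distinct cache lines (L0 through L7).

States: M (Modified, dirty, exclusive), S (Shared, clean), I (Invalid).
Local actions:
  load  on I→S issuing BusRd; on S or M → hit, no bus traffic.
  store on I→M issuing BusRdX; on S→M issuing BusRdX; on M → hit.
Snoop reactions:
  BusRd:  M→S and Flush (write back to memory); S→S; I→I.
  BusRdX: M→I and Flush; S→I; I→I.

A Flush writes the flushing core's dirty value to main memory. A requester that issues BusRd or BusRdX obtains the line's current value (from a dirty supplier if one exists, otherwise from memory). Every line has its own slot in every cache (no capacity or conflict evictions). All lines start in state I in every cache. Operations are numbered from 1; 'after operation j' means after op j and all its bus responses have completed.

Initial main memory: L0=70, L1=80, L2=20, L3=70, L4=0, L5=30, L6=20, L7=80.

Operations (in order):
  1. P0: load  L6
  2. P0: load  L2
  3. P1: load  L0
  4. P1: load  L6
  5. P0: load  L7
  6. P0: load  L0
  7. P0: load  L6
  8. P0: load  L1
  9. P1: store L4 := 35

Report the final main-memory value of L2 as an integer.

  op1 P0: load  L6 → S/I on L6; bus BusRd; mem=20
  op2 P0: load  L2 → S/I on L2; bus BusRd; mem=20
  op3 P1: load  L0 → I/S on L0; bus BusRd; mem=70
  op4 P1: load  L6 → S/S on L6; bus BusRd; mem=20
  op5 P0: load  L7 → S/I on L7; bus BusRd; mem=80
  op6 P0: load  L0 → S/S on L0; bus BusRd; mem=70
  op7 P0: load  L6 → S/S on L6; bus (none); mem=20
  op8 P0: load  L1 → S/I on L1; bus BusRd; mem=80
  op9 P1: store L4 := 35 → I/M on L4; bus BusRdX; mem=0

memory[L2] = 20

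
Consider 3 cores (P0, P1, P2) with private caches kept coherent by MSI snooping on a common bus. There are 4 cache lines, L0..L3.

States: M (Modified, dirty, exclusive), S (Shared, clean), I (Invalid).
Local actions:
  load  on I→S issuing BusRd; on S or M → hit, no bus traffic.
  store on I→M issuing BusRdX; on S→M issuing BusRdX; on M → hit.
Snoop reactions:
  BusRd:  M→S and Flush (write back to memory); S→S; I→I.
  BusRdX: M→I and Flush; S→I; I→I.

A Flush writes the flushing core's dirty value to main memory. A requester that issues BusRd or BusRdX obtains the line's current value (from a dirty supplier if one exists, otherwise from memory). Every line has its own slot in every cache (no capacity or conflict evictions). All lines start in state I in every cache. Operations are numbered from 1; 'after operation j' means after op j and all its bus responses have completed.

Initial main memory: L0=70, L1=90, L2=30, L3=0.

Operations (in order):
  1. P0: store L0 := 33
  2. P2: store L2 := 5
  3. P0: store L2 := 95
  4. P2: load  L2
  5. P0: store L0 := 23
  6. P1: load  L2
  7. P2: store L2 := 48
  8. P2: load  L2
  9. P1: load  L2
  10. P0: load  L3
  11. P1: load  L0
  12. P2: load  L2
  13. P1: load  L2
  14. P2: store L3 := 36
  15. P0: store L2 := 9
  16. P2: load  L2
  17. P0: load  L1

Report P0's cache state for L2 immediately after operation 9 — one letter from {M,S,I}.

state = I

1. P0: store L0 := 33  bus=[BusRdX]  L0: P0=M P1=I P2=I  mem[L0]=70
2. P2: store L2 := 5  bus=[BusRdX]  L2: P0=I P1=I P2=M  mem[L2]=30
3. P0: store L2 := 95  bus=[BusRdX,Flush]  L2: P0=M P1=I P2=I  mem[L2]=5
4. P2: load  L2  bus=[BusRd,Flush]  L2: P0=S P1=I P2=S  mem[L2]=95
5. P0: store L0 := 23  bus=[-]  L0: P0=M P1=I P2=I  mem[L0]=70
6. P1: load  L2  bus=[BusRd]  L2: P0=S P1=S P2=S  mem[L2]=95
7. P2: store L2 := 48  bus=[BusRdX]  L2: P0=I P1=I P2=M  mem[L2]=95
8. P2: load  L2  bus=[-]  L2: P0=I P1=I P2=M  mem[L2]=95
9. P1: load  L2  bus=[BusRd,Flush]  L2: P0=I P1=S P2=S  mem[L2]=48
10. P0: load  L3  bus=[BusRd]  L3: P0=S P1=I P2=I  mem[L3]=0
11. P1: load  L0  bus=[BusRd,Flush]  L0: P0=S P1=S P2=I  mem[L0]=23
12. P2: load  L2  bus=[-]  L2: P0=I P1=S P2=S  mem[L2]=48
13. P1: load  L2  bus=[-]  L2: P0=I P1=S P2=S  mem[L2]=48
14. P2: store L3 := 36  bus=[BusRdX]  L3: P0=I P1=I P2=M  mem[L3]=0
15. P0: store L2 := 9  bus=[BusRdX]  L2: P0=M P1=I P2=I  mem[L2]=48
16. P2: load  L2  bus=[BusRd,Flush]  L2: P0=S P1=I P2=S  mem[L2]=9
17. P0: load  L1  bus=[BusRd]  L1: P0=S P1=I P2=I  mem[L1]=90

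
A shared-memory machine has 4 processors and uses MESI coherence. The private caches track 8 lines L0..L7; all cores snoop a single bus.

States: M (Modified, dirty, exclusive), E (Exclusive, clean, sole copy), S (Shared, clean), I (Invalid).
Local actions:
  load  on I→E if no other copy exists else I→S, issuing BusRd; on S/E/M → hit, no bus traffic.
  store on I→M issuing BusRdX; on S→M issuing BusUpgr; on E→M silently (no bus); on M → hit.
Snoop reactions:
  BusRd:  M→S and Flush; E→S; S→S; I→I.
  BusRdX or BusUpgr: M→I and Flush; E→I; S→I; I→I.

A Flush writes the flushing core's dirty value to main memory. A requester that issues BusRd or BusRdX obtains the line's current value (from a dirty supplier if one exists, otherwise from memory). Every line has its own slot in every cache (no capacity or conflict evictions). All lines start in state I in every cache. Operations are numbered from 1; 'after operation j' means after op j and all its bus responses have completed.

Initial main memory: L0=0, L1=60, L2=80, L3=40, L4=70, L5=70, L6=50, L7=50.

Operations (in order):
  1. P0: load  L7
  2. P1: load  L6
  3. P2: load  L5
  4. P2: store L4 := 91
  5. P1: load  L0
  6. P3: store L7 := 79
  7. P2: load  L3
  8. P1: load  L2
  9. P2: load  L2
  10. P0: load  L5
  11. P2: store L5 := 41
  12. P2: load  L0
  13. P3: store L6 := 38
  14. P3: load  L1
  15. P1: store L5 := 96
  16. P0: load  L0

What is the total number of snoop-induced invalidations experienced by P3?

  op1 P0: load  L7 → E/I/I/I on L7; bus BusRd; mem=50
  op2 P1: load  L6 → I/E/I/I on L6; bus BusRd; mem=50
  op3 P2: load  L5 → I/I/E/I on L5; bus BusRd; mem=70
  op4 P2: store L4 := 91 → I/I/M/I on L4; bus BusRdX; mem=70
  op5 P1: load  L0 → I/E/I/I on L0; bus BusRd; mem=0
  op6 P3: store L7 := 79 → I/I/I/M on L7; bus BusRdX; mem=50
  op7 P2: load  L3 → I/I/E/I on L3; bus BusRd; mem=40
  op8 P1: load  L2 → I/E/I/I on L2; bus BusRd; mem=80
  op9 P2: load  L2 → I/S/S/I on L2; bus BusRd; mem=80
  op10 P0: load  L5 → S/I/S/I on L5; bus BusRd; mem=70
  op11 P2: store L5 := 41 → I/I/M/I on L5; bus BusUpgr; mem=70
  op12 P2: load  L0 → I/S/S/I on L0; bus BusRd; mem=0
  op13 P3: store L6 := 38 → I/I/I/M on L6; bus BusRdX; mem=50
  op14 P3: load  L1 → I/I/I/E on L1; bus BusRd; mem=60
  op15 P1: store L5 := 96 → I/M/I/I on L5; bus BusRdX Flush; mem=41
  op16 P0: load  L0 → S/S/S/I on L0; bus BusRd; mem=0

invalidations = 0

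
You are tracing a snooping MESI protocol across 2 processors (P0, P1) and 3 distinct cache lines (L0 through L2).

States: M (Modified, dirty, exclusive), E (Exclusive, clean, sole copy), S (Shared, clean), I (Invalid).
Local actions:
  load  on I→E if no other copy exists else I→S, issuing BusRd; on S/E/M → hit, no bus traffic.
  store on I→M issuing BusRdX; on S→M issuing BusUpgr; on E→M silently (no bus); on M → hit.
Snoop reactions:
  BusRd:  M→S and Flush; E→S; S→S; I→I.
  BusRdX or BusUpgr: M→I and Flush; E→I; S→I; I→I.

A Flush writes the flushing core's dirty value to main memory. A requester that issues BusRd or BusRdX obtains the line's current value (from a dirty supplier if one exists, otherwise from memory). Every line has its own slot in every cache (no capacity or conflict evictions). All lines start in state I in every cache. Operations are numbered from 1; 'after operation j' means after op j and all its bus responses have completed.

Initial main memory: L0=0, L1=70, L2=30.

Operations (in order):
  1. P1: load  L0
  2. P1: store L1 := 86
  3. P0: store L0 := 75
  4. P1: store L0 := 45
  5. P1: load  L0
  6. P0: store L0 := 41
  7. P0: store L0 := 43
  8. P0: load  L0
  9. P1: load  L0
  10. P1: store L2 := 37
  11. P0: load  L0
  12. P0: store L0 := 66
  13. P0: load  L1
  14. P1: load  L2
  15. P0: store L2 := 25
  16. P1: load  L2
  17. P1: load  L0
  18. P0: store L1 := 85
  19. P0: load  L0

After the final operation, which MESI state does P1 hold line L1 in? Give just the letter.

state = I

1. P1: load  L0  bus=[BusRd]  L0: P0=I P1=E  mem[L0]=0
2. P1: store L1 := 86  bus=[BusRdX]  L1: P0=I P1=M  mem[L1]=70
3. P0: store L0 := 75  bus=[BusRdX]  L0: P0=M P1=I  mem[L0]=0
4. P1: store L0 := 45  bus=[BusRdX,Flush]  L0: P0=I P1=M  mem[L0]=75
5. P1: load  L0  bus=[-]  L0: P0=I P1=M  mem[L0]=75
6. P0: store L0 := 41  bus=[BusRdX,Flush]  L0: P0=M P1=I  mem[L0]=45
7. P0: store L0 := 43  bus=[-]  L0: P0=M P1=I  mem[L0]=45
8. P0: load  L0  bus=[-]  L0: P0=M P1=I  mem[L0]=45
9. P1: load  L0  bus=[BusRd,Flush]  L0: P0=S P1=S  mem[L0]=43
10. P1: store L2 := 37  bus=[BusRdX]  L2: P0=I P1=M  mem[L2]=30
11. P0: load  L0  bus=[-]  L0: P0=S P1=S  mem[L0]=43
12. P0: store L0 := 66  bus=[BusUpgr]  L0: P0=M P1=I  mem[L0]=43
13. P0: load  L1  bus=[BusRd,Flush]  L1: P0=S P1=S  mem[L1]=86
14. P1: load  L2  bus=[-]  L2: P0=I P1=M  mem[L2]=30
15. P0: store L2 := 25  bus=[BusRdX,Flush]  L2: P0=M P1=I  mem[L2]=37
16. P1: load  L2  bus=[BusRd,Flush]  L2: P0=S P1=S  mem[L2]=25
17. P1: load  L0  bus=[BusRd,Flush]  L0: P0=S P1=S  mem[L0]=66
18. P0: store L1 := 85  bus=[BusUpgr]  L1: P0=M P1=I  mem[L1]=86
19. P0: load  L0  bus=[-]  L0: P0=S P1=S  mem[L0]=66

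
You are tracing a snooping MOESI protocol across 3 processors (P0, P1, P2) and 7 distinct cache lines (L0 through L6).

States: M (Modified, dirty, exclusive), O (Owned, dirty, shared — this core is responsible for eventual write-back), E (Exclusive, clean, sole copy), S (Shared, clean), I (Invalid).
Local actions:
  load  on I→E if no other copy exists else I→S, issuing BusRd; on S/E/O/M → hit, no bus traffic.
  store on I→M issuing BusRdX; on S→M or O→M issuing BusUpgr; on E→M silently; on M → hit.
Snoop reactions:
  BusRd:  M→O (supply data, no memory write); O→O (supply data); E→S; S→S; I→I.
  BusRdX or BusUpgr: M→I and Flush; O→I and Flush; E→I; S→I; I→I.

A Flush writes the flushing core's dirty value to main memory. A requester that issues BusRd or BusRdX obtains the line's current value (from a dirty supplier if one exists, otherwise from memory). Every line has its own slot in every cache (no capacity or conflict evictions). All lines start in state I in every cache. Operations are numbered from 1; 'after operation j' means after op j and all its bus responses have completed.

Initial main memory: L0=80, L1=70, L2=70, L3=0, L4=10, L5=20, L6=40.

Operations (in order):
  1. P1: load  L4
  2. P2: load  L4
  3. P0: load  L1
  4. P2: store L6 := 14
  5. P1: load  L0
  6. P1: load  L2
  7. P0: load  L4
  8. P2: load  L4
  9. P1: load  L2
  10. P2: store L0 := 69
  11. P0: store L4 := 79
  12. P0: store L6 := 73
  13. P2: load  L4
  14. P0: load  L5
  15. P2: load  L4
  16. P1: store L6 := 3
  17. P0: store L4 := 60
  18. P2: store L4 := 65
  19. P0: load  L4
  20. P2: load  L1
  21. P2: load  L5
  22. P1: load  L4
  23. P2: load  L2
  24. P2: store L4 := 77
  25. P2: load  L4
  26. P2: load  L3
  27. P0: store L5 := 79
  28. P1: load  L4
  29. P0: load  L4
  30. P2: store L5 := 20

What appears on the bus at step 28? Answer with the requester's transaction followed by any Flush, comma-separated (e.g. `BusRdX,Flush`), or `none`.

step 1: P1: load  L4  ⟶  IEI  (L4)  txn=BusRd  M[L4]=10
step 2: P2: load  L4  ⟶  ISS  (L4)  txn=BusRd  M[L4]=10
step 3: P0: load  L1  ⟶  EII  (L1)  txn=BusRd  M[L1]=70
step 4: P2: store L6 := 14  ⟶  IIM  (L6)  txn=BusRdX  M[L6]=40
step 5: P1: load  L0  ⟶  IEI  (L0)  txn=BusRd  M[L0]=80
step 6: P1: load  L2  ⟶  IEI  (L2)  txn=BusRd  M[L2]=70
step 7: P0: load  L4  ⟶  SSS  (L4)  txn=BusRd  M[L4]=10
step 8: P2: load  L4  ⟶  SSS  (L4)  txn=∅  M[L4]=10
step 9: P1: load  L2  ⟶  IEI  (L2)  txn=∅  M[L2]=70
step 10: P2: store L0 := 69  ⟶  IIM  (L0)  txn=BusRdX  M[L0]=80
step 11: P0: store L4 := 79  ⟶  MII  (L4)  txn=BusUpgr  M[L4]=10
step 12: P0: store L6 := 73  ⟶  MII  (L6)  txn=BusRdX+Flush  M[L6]=14
step 13: P2: load  L4  ⟶  OIS  (L4)  txn=BusRd  M[L4]=10
step 14: P0: load  L5  ⟶  EII  (L5)  txn=BusRd  M[L5]=20
step 15: P2: load  L4  ⟶  OIS  (L4)  txn=∅  M[L4]=10
step 16: P1: store L6 := 3  ⟶  IMI  (L6)  txn=BusRdX+Flush  M[L6]=73
step 17: P0: store L4 := 60  ⟶  MII  (L4)  txn=BusUpgr  M[L4]=10
step 18: P2: store L4 := 65  ⟶  IIM  (L4)  txn=BusRdX+Flush  M[L4]=60
step 19: P0: load  L4  ⟶  SIO  (L4)  txn=BusRd  M[L4]=60
step 20: P2: load  L1  ⟶  SIS  (L1)  txn=BusRd  M[L1]=70
step 21: P2: load  L5  ⟶  SIS  (L5)  txn=BusRd  M[L5]=20
step 22: P1: load  L4  ⟶  SSO  (L4)  txn=BusRd  M[L4]=60
step 23: P2: load  L2  ⟶  ISS  (L2)  txn=BusRd  M[L2]=70
step 24: P2: store L4 := 77  ⟶  IIM  (L4)  txn=BusUpgr  M[L4]=60
step 25: P2: load  L4  ⟶  IIM  (L4)  txn=∅  M[L4]=60
step 26: P2: load  L3  ⟶  IIE  (L3)  txn=BusRd  M[L3]=0
step 27: P0: store L5 := 79  ⟶  MII  (L5)  txn=BusUpgr  M[L5]=20
step 28: P1: load  L4  ⟶  ISO  (L4)  txn=BusRd  M[L4]=60
step 29: P0: load  L4  ⟶  SSO  (L4)  txn=BusRd  M[L4]=60
step 30: P2: store L5 := 20  ⟶  IIM  (L5)  txn=BusRdX+Flush  M[L5]=79

bus = BusRd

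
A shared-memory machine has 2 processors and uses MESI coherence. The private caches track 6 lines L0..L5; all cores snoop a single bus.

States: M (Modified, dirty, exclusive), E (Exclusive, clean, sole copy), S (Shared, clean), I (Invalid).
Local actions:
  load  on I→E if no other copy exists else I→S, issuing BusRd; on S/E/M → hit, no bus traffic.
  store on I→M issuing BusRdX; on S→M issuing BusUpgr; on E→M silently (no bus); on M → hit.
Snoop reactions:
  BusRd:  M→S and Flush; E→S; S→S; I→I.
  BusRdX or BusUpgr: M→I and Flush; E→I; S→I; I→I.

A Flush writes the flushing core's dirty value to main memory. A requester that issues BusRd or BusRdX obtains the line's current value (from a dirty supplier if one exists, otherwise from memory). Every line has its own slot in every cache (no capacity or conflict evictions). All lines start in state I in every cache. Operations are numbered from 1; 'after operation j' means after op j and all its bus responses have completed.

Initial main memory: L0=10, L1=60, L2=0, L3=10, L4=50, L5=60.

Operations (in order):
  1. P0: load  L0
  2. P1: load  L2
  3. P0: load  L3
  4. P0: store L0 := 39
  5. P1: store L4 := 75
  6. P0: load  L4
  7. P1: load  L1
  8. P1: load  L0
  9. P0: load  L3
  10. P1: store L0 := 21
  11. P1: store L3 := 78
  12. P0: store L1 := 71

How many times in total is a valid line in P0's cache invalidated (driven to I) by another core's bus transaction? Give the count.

[1] P0: load  L0 | P0:E(10), P1:I | bus: BusRd
[2] P1: load  L2 | P0:I, P1:E(0) | bus: BusRd
[3] P0: load  L3 | P0:E(10), P1:I | bus: BusRd
[4] P0: store L0 := 39 | P0:M(39), P1:I | bus: none
[5] P1: store L4 := 75 | P0:I, P1:M(75) | bus: BusRdX
[6] P0: load  L4 | P0:S(75), P1:S(75) | bus: BusRd,Flush
[7] P1: load  L1 | P0:I, P1:E(60) | bus: BusRd
[8] P1: load  L0 | P0:S(39), P1:S(39) | bus: BusRd,Flush
[9] P0: load  L3 | P0:E(10), P1:I | bus: none
[10] P1: store L0 := 21 | P0:I, P1:M(21) | bus: BusUpgr
[11] P1: store L3 := 78 | P0:I, P1:M(78) | bus: BusRdX
[12] P0: store L1 := 71 | P0:M(71), P1:I | bus: BusRdX

invalidations = 2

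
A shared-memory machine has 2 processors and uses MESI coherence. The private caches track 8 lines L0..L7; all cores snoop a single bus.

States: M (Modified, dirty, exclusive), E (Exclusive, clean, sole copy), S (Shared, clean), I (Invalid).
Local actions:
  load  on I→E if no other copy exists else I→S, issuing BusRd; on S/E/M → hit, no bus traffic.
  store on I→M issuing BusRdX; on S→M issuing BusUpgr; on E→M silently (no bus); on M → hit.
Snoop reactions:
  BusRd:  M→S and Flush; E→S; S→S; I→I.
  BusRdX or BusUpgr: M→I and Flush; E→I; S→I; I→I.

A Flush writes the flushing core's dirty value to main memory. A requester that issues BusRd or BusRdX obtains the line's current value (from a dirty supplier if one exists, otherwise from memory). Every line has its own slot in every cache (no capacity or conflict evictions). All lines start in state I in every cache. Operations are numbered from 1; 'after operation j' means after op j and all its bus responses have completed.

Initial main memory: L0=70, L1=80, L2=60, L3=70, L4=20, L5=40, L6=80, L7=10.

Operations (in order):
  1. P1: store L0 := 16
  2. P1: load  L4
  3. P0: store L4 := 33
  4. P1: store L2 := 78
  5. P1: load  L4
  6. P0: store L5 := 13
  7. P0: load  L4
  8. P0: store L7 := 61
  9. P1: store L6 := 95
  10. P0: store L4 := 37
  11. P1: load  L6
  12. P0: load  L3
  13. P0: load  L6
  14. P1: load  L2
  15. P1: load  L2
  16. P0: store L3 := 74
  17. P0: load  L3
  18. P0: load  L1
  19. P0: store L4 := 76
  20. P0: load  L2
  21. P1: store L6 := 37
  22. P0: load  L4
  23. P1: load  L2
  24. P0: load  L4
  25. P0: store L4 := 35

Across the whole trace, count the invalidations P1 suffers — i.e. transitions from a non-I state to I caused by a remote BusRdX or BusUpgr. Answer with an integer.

invalidations = 2

step 1: P1: store L0 := 16  ⟶  IM  (L0)  txn=BusRdX  M[L0]=70
step 2: P1: load  L4  ⟶  IE  (L4)  txn=BusRd  M[L4]=20
step 3: P0: store L4 := 33  ⟶  MI  (L4)  txn=BusRdX  M[L4]=20
step 4: P1: store L2 := 78  ⟶  IM  (L2)  txn=BusRdX  M[L2]=60
step 5: P1: load  L4  ⟶  SS  (L4)  txn=BusRd+Flush  M[L4]=33
step 6: P0: store L5 := 13  ⟶  MI  (L5)  txn=BusRdX  M[L5]=40
step 7: P0: load  L4  ⟶  SS  (L4)  txn=∅  M[L4]=33
step 8: P0: store L7 := 61  ⟶  MI  (L7)  txn=BusRdX  M[L7]=10
step 9: P1: store L6 := 95  ⟶  IM  (L6)  txn=BusRdX  M[L6]=80
step 10: P0: store L4 := 37  ⟶  MI  (L4)  txn=BusUpgr  M[L4]=33
step 11: P1: load  L6  ⟶  IM  (L6)  txn=∅  M[L6]=80
step 12: P0: load  L3  ⟶  EI  (L3)  txn=BusRd  M[L3]=70
step 13: P0: load  L6  ⟶  SS  (L6)  txn=BusRd+Flush  M[L6]=95
step 14: P1: load  L2  ⟶  IM  (L2)  txn=∅  M[L2]=60
step 15: P1: load  L2  ⟶  IM  (L2)  txn=∅  M[L2]=60
step 16: P0: store L3 := 74  ⟶  MI  (L3)  txn=∅  M[L3]=70
step 17: P0: load  L3  ⟶  MI  (L3)  txn=∅  M[L3]=70
step 18: P0: load  L1  ⟶  EI  (L1)  txn=BusRd  M[L1]=80
step 19: P0: store L4 := 76  ⟶  MI  (L4)  txn=∅  M[L4]=33
step 20: P0: load  L2  ⟶  SS  (L2)  txn=BusRd+Flush  M[L2]=78
step 21: P1: store L6 := 37  ⟶  IM  (L6)  txn=BusUpgr  M[L6]=95
step 22: P0: load  L4  ⟶  MI  (L4)  txn=∅  M[L4]=33
step 23: P1: load  L2  ⟶  SS  (L2)  txn=∅  M[L2]=78
step 24: P0: load  L4  ⟶  MI  (L4)  txn=∅  M[L4]=33
step 25: P0: store L4 := 35  ⟶  MI  (L4)  txn=∅  M[L4]=33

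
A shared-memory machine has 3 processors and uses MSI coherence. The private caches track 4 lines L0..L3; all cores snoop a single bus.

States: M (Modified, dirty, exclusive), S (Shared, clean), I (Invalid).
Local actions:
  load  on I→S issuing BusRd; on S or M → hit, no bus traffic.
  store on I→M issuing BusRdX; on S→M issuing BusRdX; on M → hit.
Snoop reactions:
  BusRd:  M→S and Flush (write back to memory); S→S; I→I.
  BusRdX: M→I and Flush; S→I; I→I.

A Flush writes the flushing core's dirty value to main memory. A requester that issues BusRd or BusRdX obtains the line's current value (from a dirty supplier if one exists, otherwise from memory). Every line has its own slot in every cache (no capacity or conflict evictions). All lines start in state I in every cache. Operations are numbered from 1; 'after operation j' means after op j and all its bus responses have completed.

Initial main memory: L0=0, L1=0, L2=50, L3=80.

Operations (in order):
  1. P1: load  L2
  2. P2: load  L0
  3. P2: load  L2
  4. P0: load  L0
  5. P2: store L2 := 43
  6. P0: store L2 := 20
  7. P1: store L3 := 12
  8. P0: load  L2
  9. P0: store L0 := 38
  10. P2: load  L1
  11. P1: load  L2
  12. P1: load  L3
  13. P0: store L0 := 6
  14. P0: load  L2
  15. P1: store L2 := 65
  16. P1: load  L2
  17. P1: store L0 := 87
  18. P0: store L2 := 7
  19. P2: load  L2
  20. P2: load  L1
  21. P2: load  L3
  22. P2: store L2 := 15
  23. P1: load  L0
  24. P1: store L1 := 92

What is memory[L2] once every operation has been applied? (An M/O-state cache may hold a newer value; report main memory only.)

1. P1: load  L2  bus=[BusRd]  L2: P0=I P1=S P2=I  mem[L2]=50
2. P2: load  L0  bus=[BusRd]  L0: P0=I P1=I P2=S  mem[L0]=0
3. P2: load  L2  bus=[BusRd]  L2: P0=I P1=S P2=S  mem[L2]=50
4. P0: load  L0  bus=[BusRd]  L0: P0=S P1=I P2=S  mem[L0]=0
5. P2: store L2 := 43  bus=[BusRdX]  L2: P0=I P1=I P2=M  mem[L2]=50
6. P0: store L2 := 20  bus=[BusRdX,Flush]  L2: P0=M P1=I P2=I  mem[L2]=43
7. P1: store L3 := 12  bus=[BusRdX]  L3: P0=I P1=M P2=I  mem[L3]=80
8. P0: load  L2  bus=[-]  L2: P0=M P1=I P2=I  mem[L2]=43
9. P0: store L0 := 38  bus=[BusRdX]  L0: P0=M P1=I P2=I  mem[L0]=0
10. P2: load  L1  bus=[BusRd]  L1: P0=I P1=I P2=S  mem[L1]=0
11. P1: load  L2  bus=[BusRd,Flush]  L2: P0=S P1=S P2=I  mem[L2]=20
12. P1: load  L3  bus=[-]  L3: P0=I P1=M P2=I  mem[L3]=80
13. P0: store L0 := 6  bus=[-]  L0: P0=M P1=I P2=I  mem[L0]=0
14. P0: load  L2  bus=[-]  L2: P0=S P1=S P2=I  mem[L2]=20
15. P1: store L2 := 65  bus=[BusRdX]  L2: P0=I P1=M P2=I  mem[L2]=20
16. P1: load  L2  bus=[-]  L2: P0=I P1=M P2=I  mem[L2]=20
17. P1: store L0 := 87  bus=[BusRdX,Flush]  L0: P0=I P1=M P2=I  mem[L0]=6
18. P0: store L2 := 7  bus=[BusRdX,Flush]  L2: P0=M P1=I P2=I  mem[L2]=65
19. P2: load  L2  bus=[BusRd,Flush]  L2: P0=S P1=I P2=S  mem[L2]=7
20. P2: load  L1  bus=[-]  L1: P0=I P1=I P2=S  mem[L1]=0
21. P2: load  L3  bus=[BusRd,Flush]  L3: P0=I P1=S P2=S  mem[L3]=12
22. P2: store L2 := 15  bus=[BusRdX]  L2: P0=I P1=I P2=M  mem[L2]=7
23. P1: load  L0  bus=[-]  L0: P0=I P1=M P2=I  mem[L0]=6
24. P1: store L1 := 92  bus=[BusRdX]  L1: P0=I P1=M P2=I  mem[L1]=0

memory[L2] = 7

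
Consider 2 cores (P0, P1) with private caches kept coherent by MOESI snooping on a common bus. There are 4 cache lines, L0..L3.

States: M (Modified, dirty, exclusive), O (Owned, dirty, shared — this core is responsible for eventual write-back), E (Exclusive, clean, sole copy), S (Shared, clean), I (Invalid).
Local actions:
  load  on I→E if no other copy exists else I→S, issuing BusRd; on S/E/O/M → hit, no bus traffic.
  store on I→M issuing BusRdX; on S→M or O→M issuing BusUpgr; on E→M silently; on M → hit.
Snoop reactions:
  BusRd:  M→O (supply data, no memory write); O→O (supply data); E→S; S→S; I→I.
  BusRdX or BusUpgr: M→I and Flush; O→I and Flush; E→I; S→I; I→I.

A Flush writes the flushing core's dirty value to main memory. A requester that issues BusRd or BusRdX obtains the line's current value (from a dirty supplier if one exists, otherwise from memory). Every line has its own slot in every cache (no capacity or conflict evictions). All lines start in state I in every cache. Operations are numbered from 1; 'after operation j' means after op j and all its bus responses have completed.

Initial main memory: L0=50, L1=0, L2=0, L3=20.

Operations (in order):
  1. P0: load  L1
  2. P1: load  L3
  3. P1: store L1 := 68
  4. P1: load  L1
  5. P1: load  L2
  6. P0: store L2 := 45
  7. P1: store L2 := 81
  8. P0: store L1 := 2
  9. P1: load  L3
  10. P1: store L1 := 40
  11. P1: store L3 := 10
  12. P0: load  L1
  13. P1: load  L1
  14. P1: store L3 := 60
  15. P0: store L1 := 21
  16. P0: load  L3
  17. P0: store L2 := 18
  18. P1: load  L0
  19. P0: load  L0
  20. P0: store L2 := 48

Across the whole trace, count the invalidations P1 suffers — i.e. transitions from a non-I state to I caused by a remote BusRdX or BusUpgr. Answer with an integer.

step 1: P0: load  L1  ⟶  EI  (L1)  txn=BusRd  M[L1]=0
step 2: P1: load  L3  ⟶  IE  (L3)  txn=BusRd  M[L3]=20
step 3: P1: store L1 := 68  ⟶  IM  (L1)  txn=BusRdX  M[L1]=0
step 4: P1: load  L1  ⟶  IM  (L1)  txn=∅  M[L1]=0
step 5: P1: load  L2  ⟶  IE  (L2)  txn=BusRd  M[L2]=0
step 6: P0: store L2 := 45  ⟶  MI  (L2)  txn=BusRdX  M[L2]=0
step 7: P1: store L2 := 81  ⟶  IM  (L2)  txn=BusRdX+Flush  M[L2]=45
step 8: P0: store L1 := 2  ⟶  MI  (L1)  txn=BusRdX+Flush  M[L1]=68
step 9: P1: load  L3  ⟶  IE  (L3)  txn=∅  M[L3]=20
step 10: P1: store L1 := 40  ⟶  IM  (L1)  txn=BusRdX+Flush  M[L1]=2
step 11: P1: store L3 := 10  ⟶  IM  (L3)  txn=∅  M[L3]=20
step 12: P0: load  L1  ⟶  SO  (L1)  txn=BusRd  M[L1]=2
step 13: P1: load  L1  ⟶  SO  (L1)  txn=∅  M[L1]=2
step 14: P1: store L3 := 60  ⟶  IM  (L3)  txn=∅  M[L3]=20
step 15: P0: store L1 := 21  ⟶  MI  (L1)  txn=BusUpgr+Flush  M[L1]=40
step 16: P0: load  L3  ⟶  SO  (L3)  txn=BusRd  M[L3]=20
step 17: P0: store L2 := 18  ⟶  MI  (L2)  txn=BusRdX+Flush  M[L2]=81
step 18: P1: load  L0  ⟶  IE  (L0)  txn=BusRd  M[L0]=50
step 19: P0: load  L0  ⟶  SS  (L0)  txn=BusRd  M[L0]=50
step 20: P0: store L2 := 48  ⟶  MI  (L2)  txn=∅  M[L2]=81

invalidations = 4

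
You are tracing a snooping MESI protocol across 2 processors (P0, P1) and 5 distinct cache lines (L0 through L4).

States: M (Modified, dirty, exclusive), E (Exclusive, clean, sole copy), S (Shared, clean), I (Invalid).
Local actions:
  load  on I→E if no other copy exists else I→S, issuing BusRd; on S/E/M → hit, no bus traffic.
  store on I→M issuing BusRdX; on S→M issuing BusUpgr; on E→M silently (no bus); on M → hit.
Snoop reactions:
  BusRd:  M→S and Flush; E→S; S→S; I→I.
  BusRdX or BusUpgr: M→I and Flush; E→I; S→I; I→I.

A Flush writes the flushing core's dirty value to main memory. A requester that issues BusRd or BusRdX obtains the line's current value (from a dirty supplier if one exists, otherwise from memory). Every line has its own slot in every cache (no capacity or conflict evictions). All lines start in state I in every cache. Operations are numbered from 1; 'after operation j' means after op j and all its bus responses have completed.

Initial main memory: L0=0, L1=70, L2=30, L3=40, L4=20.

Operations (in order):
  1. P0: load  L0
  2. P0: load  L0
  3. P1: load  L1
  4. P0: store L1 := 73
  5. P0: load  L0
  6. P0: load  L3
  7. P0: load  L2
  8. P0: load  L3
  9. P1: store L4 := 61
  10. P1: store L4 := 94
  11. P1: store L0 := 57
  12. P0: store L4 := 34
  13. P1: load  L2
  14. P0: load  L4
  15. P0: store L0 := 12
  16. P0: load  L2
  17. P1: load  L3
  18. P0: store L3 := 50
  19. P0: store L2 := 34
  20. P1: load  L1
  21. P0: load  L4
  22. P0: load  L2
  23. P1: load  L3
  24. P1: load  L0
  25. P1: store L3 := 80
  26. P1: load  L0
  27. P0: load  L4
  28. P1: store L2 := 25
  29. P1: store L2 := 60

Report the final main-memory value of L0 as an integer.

memory[L0] = 12

step 1: P0: load  L0  ⟶  EI  (L0)  txn=BusRd  M[L0]=0
step 2: P0: load  L0  ⟶  EI  (L0)  txn=∅  M[L0]=0
step 3: P1: load  L1  ⟶  IE  (L1)  txn=BusRd  M[L1]=70
step 4: P0: store L1 := 73  ⟶  MI  (L1)  txn=BusRdX  M[L1]=70
step 5: P0: load  L0  ⟶  EI  (L0)  txn=∅  M[L0]=0
step 6: P0: load  L3  ⟶  EI  (L3)  txn=BusRd  M[L3]=40
step 7: P0: load  L2  ⟶  EI  (L2)  txn=BusRd  M[L2]=30
step 8: P0: load  L3  ⟶  EI  (L3)  txn=∅  M[L3]=40
step 9: P1: store L4 := 61  ⟶  IM  (L4)  txn=BusRdX  M[L4]=20
step 10: P1: store L4 := 94  ⟶  IM  (L4)  txn=∅  M[L4]=20
step 11: P1: store L0 := 57  ⟶  IM  (L0)  txn=BusRdX  M[L0]=0
step 12: P0: store L4 := 34  ⟶  MI  (L4)  txn=BusRdX+Flush  M[L4]=94
step 13: P1: load  L2  ⟶  SS  (L2)  txn=BusRd  M[L2]=30
step 14: P0: load  L4  ⟶  MI  (L4)  txn=∅  M[L4]=94
step 15: P0: store L0 := 12  ⟶  MI  (L0)  txn=BusRdX+Flush  M[L0]=57
step 16: P0: load  L2  ⟶  SS  (L2)  txn=∅  M[L2]=30
step 17: P1: load  L3  ⟶  SS  (L3)  txn=BusRd  M[L3]=40
step 18: P0: store L3 := 50  ⟶  MI  (L3)  txn=BusUpgr  M[L3]=40
step 19: P0: store L2 := 34  ⟶  MI  (L2)  txn=BusUpgr  M[L2]=30
step 20: P1: load  L1  ⟶  SS  (L1)  txn=BusRd+Flush  M[L1]=73
step 21: P0: load  L4  ⟶  MI  (L4)  txn=∅  M[L4]=94
step 22: P0: load  L2  ⟶  MI  (L2)  txn=∅  M[L2]=30
step 23: P1: load  L3  ⟶  SS  (L3)  txn=BusRd+Flush  M[L3]=50
step 24: P1: load  L0  ⟶  SS  (L0)  txn=BusRd+Flush  M[L0]=12
step 25: P1: store L3 := 80  ⟶  IM  (L3)  txn=BusUpgr  M[L3]=50
step 26: P1: load  L0  ⟶  SS  (L0)  txn=∅  M[L0]=12
step 27: P0: load  L4  ⟶  MI  (L4)  txn=∅  M[L4]=94
step 28: P1: store L2 := 25  ⟶  IM  (L2)  txn=BusRdX+Flush  M[L2]=34
step 29: P1: store L2 := 60  ⟶  IM  (L2)  txn=∅  M[L2]=34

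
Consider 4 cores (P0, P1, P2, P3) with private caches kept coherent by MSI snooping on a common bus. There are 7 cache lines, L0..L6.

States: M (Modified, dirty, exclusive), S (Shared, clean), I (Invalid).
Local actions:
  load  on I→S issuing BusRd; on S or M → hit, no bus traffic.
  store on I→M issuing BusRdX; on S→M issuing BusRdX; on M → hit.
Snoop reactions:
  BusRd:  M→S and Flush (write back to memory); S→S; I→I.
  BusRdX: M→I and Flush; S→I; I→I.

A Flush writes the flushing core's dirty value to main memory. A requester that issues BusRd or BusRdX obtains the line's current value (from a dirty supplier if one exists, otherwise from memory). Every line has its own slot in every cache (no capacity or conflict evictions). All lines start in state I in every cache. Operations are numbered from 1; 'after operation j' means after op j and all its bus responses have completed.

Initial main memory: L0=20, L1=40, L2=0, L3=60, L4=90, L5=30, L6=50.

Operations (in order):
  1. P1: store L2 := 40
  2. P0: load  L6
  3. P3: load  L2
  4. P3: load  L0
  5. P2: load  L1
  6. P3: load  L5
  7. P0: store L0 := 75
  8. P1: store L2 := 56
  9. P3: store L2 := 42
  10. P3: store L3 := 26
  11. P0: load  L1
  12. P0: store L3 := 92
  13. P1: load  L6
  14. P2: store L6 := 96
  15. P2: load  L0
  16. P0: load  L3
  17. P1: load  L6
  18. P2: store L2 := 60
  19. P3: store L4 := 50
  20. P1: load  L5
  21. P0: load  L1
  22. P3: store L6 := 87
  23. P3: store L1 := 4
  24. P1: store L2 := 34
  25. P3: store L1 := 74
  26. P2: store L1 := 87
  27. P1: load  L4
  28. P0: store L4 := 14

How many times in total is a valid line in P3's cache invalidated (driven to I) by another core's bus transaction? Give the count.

invalidations = 6

step 1: P1: store L2 := 40  ⟶  IMII  (L2)  txn=BusRdX  M[L2]=0
step 2: P0: load  L6  ⟶  SIII  (L6)  txn=BusRd  M[L6]=50
step 3: P3: load  L2  ⟶  ISIS  (L2)  txn=BusRd+Flush  M[L2]=40
step 4: P3: load  L0  ⟶  IIIS  (L0)  txn=BusRd  M[L0]=20
step 5: P2: load  L1  ⟶  IISI  (L1)  txn=BusRd  M[L1]=40
step 6: P3: load  L5  ⟶  IIIS  (L5)  txn=BusRd  M[L5]=30
step 7: P0: store L0 := 75  ⟶  MIII  (L0)  txn=BusRdX  M[L0]=20
step 8: P1: store L2 := 56  ⟶  IMII  (L2)  txn=BusRdX  M[L2]=40
step 9: P3: store L2 := 42  ⟶  IIIM  (L2)  txn=BusRdX+Flush  M[L2]=56
step 10: P3: store L3 := 26  ⟶  IIIM  (L3)  txn=BusRdX  M[L3]=60
step 11: P0: load  L1  ⟶  SISI  (L1)  txn=BusRd  M[L1]=40
step 12: P0: store L3 := 92  ⟶  MIII  (L3)  txn=BusRdX+Flush  M[L3]=26
step 13: P1: load  L6  ⟶  SSII  (L6)  txn=BusRd  M[L6]=50
step 14: P2: store L6 := 96  ⟶  IIMI  (L6)  txn=BusRdX  M[L6]=50
step 15: P2: load  L0  ⟶  SISI  (L0)  txn=BusRd+Flush  M[L0]=75
step 16: P0: load  L3  ⟶  MIII  (L3)  txn=∅  M[L3]=26
step 17: P1: load  L6  ⟶  ISSI  (L6)  txn=BusRd+Flush  M[L6]=96
step 18: P2: store L2 := 60  ⟶  IIMI  (L2)  txn=BusRdX+Flush  M[L2]=42
step 19: P3: store L4 := 50  ⟶  IIIM  (L4)  txn=BusRdX  M[L4]=90
step 20: P1: load  L5  ⟶  ISIS  (L5)  txn=BusRd  M[L5]=30
step 21: P0: load  L1  ⟶  SISI  (L1)  txn=∅  M[L1]=40
step 22: P3: store L6 := 87  ⟶  IIIM  (L6)  txn=BusRdX  M[L6]=96
step 23: P3: store L1 := 4  ⟶  IIIM  (L1)  txn=BusRdX  M[L1]=40
step 24: P1: store L2 := 34  ⟶  IMII  (L2)  txn=BusRdX+Flush  M[L2]=60
step 25: P3: store L1 := 74  ⟶  IIIM  (L1)  txn=∅  M[L1]=40
step 26: P2: store L1 := 87  ⟶  IIMI  (L1)  txn=BusRdX+Flush  M[L1]=74
step 27: P1: load  L4  ⟶  ISIS  (L4)  txn=BusRd+Flush  M[L4]=50
step 28: P0: store L4 := 14  ⟶  MIII  (L4)  txn=BusRdX  M[L4]=50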